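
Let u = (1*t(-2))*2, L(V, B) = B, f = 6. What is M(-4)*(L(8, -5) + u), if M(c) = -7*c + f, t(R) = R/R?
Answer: -102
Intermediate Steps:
t(R) = 1
M(c) = 6 - 7*c (M(c) = -7*c + 6 = 6 - 7*c)
u = 2 (u = (1*1)*2 = 1*2 = 2)
M(-4)*(L(8, -5) + u) = (6 - 7*(-4))*(-5 + 2) = (6 + 28)*(-3) = 34*(-3) = -102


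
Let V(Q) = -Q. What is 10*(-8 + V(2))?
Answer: -100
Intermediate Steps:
10*(-8 + V(2)) = 10*(-8 - 1*2) = 10*(-8 - 2) = 10*(-10) = -100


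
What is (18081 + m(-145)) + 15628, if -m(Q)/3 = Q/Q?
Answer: 33706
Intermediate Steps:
m(Q) = -3 (m(Q) = -3*Q/Q = -3*1 = -3)
(18081 + m(-145)) + 15628 = (18081 - 3) + 15628 = 18078 + 15628 = 33706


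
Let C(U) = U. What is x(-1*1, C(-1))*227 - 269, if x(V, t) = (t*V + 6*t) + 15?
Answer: 2001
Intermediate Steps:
x(V, t) = 15 + 6*t + V*t (x(V, t) = (V*t + 6*t) + 15 = (6*t + V*t) + 15 = 15 + 6*t + V*t)
x(-1*1, C(-1))*227 - 269 = (15 + 6*(-1) - 1*1*(-1))*227 - 269 = (15 - 6 - 1*(-1))*227 - 269 = (15 - 6 + 1)*227 - 269 = 10*227 - 269 = 2270 - 269 = 2001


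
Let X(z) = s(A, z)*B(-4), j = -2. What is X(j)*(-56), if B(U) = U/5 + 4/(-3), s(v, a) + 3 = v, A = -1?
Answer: -7168/15 ≈ -477.87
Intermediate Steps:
s(v, a) = -3 + v
B(U) = -4/3 + U/5 (B(U) = U*(⅕) + 4*(-⅓) = U/5 - 4/3 = -4/3 + U/5)
X(z) = 128/15 (X(z) = (-3 - 1)*(-4/3 + (⅕)*(-4)) = -4*(-4/3 - ⅘) = -4*(-32/15) = 128/15)
X(j)*(-56) = (128/15)*(-56) = -7168/15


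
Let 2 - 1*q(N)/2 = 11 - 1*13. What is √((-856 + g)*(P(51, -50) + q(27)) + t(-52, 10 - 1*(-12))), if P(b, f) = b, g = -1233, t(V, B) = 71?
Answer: 2*I*√30795 ≈ 350.97*I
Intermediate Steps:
q(N) = 8 (q(N) = 4 - 2*(11 - 1*13) = 4 - 2*(11 - 13) = 4 - 2*(-2) = 4 + 4 = 8)
√((-856 + g)*(P(51, -50) + q(27)) + t(-52, 10 - 1*(-12))) = √((-856 - 1233)*(51 + 8) + 71) = √(-2089*59 + 71) = √(-123251 + 71) = √(-123180) = 2*I*√30795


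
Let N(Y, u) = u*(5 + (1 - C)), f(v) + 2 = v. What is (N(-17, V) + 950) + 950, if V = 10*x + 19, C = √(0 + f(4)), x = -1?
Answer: 1954 - 9*√2 ≈ 1941.3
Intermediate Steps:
f(v) = -2 + v
C = √2 (C = √(0 + (-2 + 4)) = √(0 + 2) = √2 ≈ 1.4142)
V = 9 (V = 10*(-1) + 19 = -10 + 19 = 9)
N(Y, u) = u*(6 - √2) (N(Y, u) = u*(5 + (1 - √2)) = u*(6 - √2))
(N(-17, V) + 950) + 950 = (9*(6 - √2) + 950) + 950 = ((54 - 9*√2) + 950) + 950 = (1004 - 9*√2) + 950 = 1954 - 9*√2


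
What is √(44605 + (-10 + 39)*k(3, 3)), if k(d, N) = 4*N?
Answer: √44953 ≈ 212.02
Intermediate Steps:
√(44605 + (-10 + 39)*k(3, 3)) = √(44605 + (-10 + 39)*(4*3)) = √(44605 + 29*12) = √(44605 + 348) = √44953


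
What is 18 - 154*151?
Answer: -23236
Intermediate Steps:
18 - 154*151 = 18 - 23254 = -23236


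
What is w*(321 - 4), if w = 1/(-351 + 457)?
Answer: 317/106 ≈ 2.9906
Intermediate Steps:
w = 1/106 ≈ 0.0094340
w*(321 - 4) = (321 - 4)/106 = (1/106)*317 = 317/106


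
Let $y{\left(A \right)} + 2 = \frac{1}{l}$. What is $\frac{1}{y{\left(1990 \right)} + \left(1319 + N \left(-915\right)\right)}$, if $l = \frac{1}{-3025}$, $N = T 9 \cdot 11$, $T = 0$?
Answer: $- \frac{1}{1708} \approx -0.00058548$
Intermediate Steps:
$N = 0$ ($N = 0 \cdot 9 \cdot 11 = 0 \cdot 11 = 0$)
$l = - \frac{1}{3025} \approx -0.00033058$
$y{\left(A \right)} = -3027$ ($y{\left(A \right)} = -2 + \frac{1}{- \frac{1}{3025}} = -2 - 3025 = -3027$)
$\frac{1}{y{\left(1990 \right)} + \left(1319 + N \left(-915\right)\right)} = \frac{1}{-3027 + \left(1319 + 0 \left(-915\right)\right)} = \frac{1}{-3027 + \left(1319 + 0\right)} = \frac{1}{-3027 + 1319} = \frac{1}{-1708} = - \frac{1}{1708}$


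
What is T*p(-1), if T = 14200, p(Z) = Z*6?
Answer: -85200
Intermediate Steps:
p(Z) = 6*Z
T*p(-1) = 14200*(6*(-1)) = 14200*(-6) = -85200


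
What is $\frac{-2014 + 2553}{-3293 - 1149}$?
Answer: $- \frac{539}{4442} \approx -0.12134$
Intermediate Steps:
$\frac{-2014 + 2553}{-3293 - 1149} = \frac{539}{-4442} = 539 \left(- \frac{1}{4442}\right) = - \frac{539}{4442}$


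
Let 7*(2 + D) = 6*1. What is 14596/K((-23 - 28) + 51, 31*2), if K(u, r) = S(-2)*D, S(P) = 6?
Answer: -25543/12 ≈ -2128.6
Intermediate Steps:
D = -8/7 (D = -2 + (6*1)/7 = -2 + (⅐)*6 = -2 + 6/7 = -8/7 ≈ -1.1429)
K(u, r) = -48/7 (K(u, r) = 6*(-8/7) = -48/7)
14596/K((-23 - 28) + 51, 31*2) = 14596/(-48/7) = 14596*(-7/48) = -25543/12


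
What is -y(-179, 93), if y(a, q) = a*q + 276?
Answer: 16371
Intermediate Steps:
y(a, q) = 276 + a*q
-y(-179, 93) = -(276 - 179*93) = -(276 - 16647) = -1*(-16371) = 16371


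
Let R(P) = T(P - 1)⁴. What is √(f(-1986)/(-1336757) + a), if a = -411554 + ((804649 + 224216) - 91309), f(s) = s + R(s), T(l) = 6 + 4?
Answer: 950*√1041466041943/1336757 ≈ 725.26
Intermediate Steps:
T(l) = 10
R(P) = 10000 (R(P) = 10⁴ = 10000)
f(s) = 10000 + s (f(s) = s + 10000 = 10000 + s)
a = 526002 (a = -411554 + (1028865 - 91309) = -411554 + 937556 = 526002)
√(f(-1986)/(-1336757) + a) = √((10000 - 1986)/(-1336757) + 526002) = √(8014*(-1/1336757) + 526002) = √(-8014/1336757 + 526002) = √(703136847500/1336757) = 950*√1041466041943/1336757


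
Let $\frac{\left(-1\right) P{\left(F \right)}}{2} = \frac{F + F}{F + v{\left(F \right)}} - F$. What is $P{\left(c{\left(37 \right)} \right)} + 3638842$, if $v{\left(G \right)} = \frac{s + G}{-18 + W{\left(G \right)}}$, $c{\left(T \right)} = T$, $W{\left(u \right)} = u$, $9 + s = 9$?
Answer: $\frac{18194561}{5} \approx 3.6389 \cdot 10^{6}$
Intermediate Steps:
$s = 0$ ($s = -9 + 9 = 0$)
$v{\left(G \right)} = \frac{G}{-18 + G}$ ($v{\left(G \right)} = \frac{0 + G}{-18 + G} = \frac{G}{-18 + G}$)
$P{\left(F \right)} = 2 F - \frac{4 F}{F + \frac{F}{-18 + F}}$ ($P{\left(F \right)} = - 2 \left(\frac{F + F}{F + \frac{F}{-18 + F}} - F\right) = - 2 \left(\frac{2 F}{F + \frac{F}{-18 + F}} - F\right) = - 2 \left(- F + \frac{2 F}{F + \frac{F}{-18 + F}}\right) = 2 F - \frac{4 F}{F + \frac{F}{-18 + F}}$)
$P{\left(c{\left(37 \right)} \right)} + 3638842 = \frac{2 \left(36 + 37^{2} - 703\right)}{-17 + 37} + 3638842 = \frac{2 \left(36 + 1369 - 703\right)}{20} + 3638842 = 2 \cdot \frac{1}{20} \cdot 702 + 3638842 = \frac{351}{5} + 3638842 = \frac{18194561}{5}$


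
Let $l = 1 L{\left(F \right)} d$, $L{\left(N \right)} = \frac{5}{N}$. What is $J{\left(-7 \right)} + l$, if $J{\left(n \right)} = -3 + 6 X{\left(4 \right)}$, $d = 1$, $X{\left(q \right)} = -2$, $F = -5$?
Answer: $-16$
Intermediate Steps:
$l = -1$ ($l = 1 \frac{5}{-5} \cdot 1 = 1 \cdot 5 \left(- \frac{1}{5}\right) 1 = 1 \left(-1\right) 1 = \left(-1\right) 1 = -1$)
$J{\left(n \right)} = -15$ ($J{\left(n \right)} = -3 + 6 \left(-2\right) = -3 - 12 = -15$)
$J{\left(-7 \right)} + l = -15 - 1 = -16$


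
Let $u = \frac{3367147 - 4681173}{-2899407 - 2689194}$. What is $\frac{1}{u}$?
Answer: $\frac{5588601}{1314026} \approx 4.253$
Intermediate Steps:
$u = \frac{1314026}{5588601}$ ($u = - \frac{1314026}{-5588601} = \left(-1314026\right) \left(- \frac{1}{5588601}\right) = \frac{1314026}{5588601} \approx 0.23513$)
$\frac{1}{u} = \frac{1}{\frac{1314026}{5588601}} = \frac{5588601}{1314026}$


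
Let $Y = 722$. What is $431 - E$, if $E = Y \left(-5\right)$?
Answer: $4041$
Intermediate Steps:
$E = -3610$ ($E = 722 \left(-5\right) = -3610$)
$431 - E = 431 - -3610 = 431 + 3610 = 4041$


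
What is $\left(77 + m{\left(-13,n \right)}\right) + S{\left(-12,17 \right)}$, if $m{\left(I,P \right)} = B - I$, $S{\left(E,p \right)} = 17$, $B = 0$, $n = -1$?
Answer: $107$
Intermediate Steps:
$m{\left(I,P \right)} = - I$ ($m{\left(I,P \right)} = 0 - I = - I$)
$\left(77 + m{\left(-13,n \right)}\right) + S{\left(-12,17 \right)} = \left(77 - -13\right) + 17 = \left(77 + 13\right) + 17 = 90 + 17 = 107$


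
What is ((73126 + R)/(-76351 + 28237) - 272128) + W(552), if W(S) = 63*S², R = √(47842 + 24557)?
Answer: 455260020205/24057 - √72399/48114 ≈ 1.8924e+7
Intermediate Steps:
R = √72399 ≈ 269.07
((73126 + R)/(-76351 + 28237) - 272128) + W(552) = ((73126 + √72399)/(-76351 + 28237) - 272128) + 63*552² = ((73126 + √72399)/(-48114) - 272128) + 63*304704 = ((73126 + √72399)*(-1/48114) - 272128) + 19196352 = ((-36563/24057 - √72399/48114) - 272128) + 19196352 = (-6546619859/24057 - √72399/48114) + 19196352 = 455260020205/24057 - √72399/48114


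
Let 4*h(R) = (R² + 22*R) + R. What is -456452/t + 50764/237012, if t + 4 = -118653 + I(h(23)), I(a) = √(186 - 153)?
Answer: 76997677030967/18960264606792 + 114113*√33/3519870904 ≈ 4.0612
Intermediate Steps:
h(R) = R²/4 + 23*R/4 (h(R) = ((R² + 22*R) + R)/4 = (R² + 23*R)/4 = R²/4 + 23*R/4)
I(a) = √33
t = -118657 + √33 (t = -4 + (-118653 + √33) = -118657 + √33 ≈ -1.1865e+5)
-456452/t + 50764/237012 = -456452/(-118657 + √33) + 50764/237012 = -456452/(-118657 + √33) + 50764*(1/237012) = -456452/(-118657 + √33) + 12691/59253 = 12691/59253 - 456452/(-118657 + √33)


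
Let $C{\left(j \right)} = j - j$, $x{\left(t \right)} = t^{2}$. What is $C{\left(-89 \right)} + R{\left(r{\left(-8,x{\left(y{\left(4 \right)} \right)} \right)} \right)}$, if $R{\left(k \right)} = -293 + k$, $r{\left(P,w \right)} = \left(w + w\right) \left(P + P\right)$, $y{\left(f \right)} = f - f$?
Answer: $-293$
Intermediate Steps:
$y{\left(f \right)} = 0$
$r{\left(P,w \right)} = 4 P w$ ($r{\left(P,w \right)} = 2 w 2 P = 4 P w$)
$C{\left(j \right)} = 0$
$C{\left(-89 \right)} + R{\left(r{\left(-8,x{\left(y{\left(4 \right)} \right)} \right)} \right)} = 0 - \left(293 + 32 \cdot 0^{2}\right) = 0 - \left(293 + 32 \cdot 0\right) = 0 + \left(-293 + 0\right) = 0 - 293 = -293$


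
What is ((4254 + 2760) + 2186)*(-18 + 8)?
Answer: -92000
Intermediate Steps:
((4254 + 2760) + 2186)*(-18 + 8) = (7014 + 2186)*(-10) = 9200*(-10) = -92000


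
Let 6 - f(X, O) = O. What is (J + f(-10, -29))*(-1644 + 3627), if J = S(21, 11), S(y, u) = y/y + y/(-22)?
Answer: 1528893/22 ≈ 69495.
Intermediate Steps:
S(y, u) = 1 - y/22 (S(y, u) = 1 + y*(-1/22) = 1 - y/22)
J = 1/22 (J = 1 - 1/22*21 = 1 - 21/22 = 1/22 ≈ 0.045455)
f(X, O) = 6 - O
(J + f(-10, -29))*(-1644 + 3627) = (1/22 + (6 - 1*(-29)))*(-1644 + 3627) = (1/22 + (6 + 29))*1983 = (1/22 + 35)*1983 = (771/22)*1983 = 1528893/22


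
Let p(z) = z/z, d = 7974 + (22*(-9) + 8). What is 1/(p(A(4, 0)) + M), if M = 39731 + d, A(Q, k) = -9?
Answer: 1/47516 ≈ 2.1046e-5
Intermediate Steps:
d = 7784 (d = 7974 + (-198 + 8) = 7974 - 190 = 7784)
p(z) = 1
M = 47515 (M = 39731 + 7784 = 47515)
1/(p(A(4, 0)) + M) = 1/(1 + 47515) = 1/47516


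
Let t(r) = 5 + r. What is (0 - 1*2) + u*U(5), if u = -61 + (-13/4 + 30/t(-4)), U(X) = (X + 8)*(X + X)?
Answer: -8909/2 ≈ -4454.5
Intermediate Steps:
U(X) = 2*X*(8 + X) (U(X) = (8 + X)*(2*X) = 2*X*(8 + X))
u = -137/4 (u = -61 + (-13/4 + 30/(5 - 4)) = -61 + (-13*¼ + 30/1) = -61 + (-13/4 + 30*1) = -61 + (-13/4 + 30) = -61 + 107/4 = -137/4 ≈ -34.250)
(0 - 1*2) + u*U(5) = (0 - 1*2) - 137*5*(8 + 5)/2 = (0 - 2) - 137*5*13/2 = -2 - 137/4*130 = -2 - 8905/2 = -8909/2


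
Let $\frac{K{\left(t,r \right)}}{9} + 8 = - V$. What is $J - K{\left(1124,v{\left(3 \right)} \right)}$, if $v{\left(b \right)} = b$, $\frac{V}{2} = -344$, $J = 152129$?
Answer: $146009$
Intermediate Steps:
$V = -688$ ($V = 2 \left(-344\right) = -688$)
$K{\left(t,r \right)} = 6120$ ($K{\left(t,r \right)} = -72 + 9 \left(\left(-1\right) \left(-688\right)\right) = -72 + 9 \cdot 688 = -72 + 6192 = 6120$)
$J - K{\left(1124,v{\left(3 \right)} \right)} = 152129 - 6120 = 146009$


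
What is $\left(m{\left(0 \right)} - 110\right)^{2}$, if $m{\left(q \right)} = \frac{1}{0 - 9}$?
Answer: $\frac{982081}{81} \approx 12124.0$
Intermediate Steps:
$m{\left(q \right)} = - \frac{1}{9}$ ($m{\left(q \right)} = \frac{1}{-9} = - \frac{1}{9}$)
$\left(m{\left(0 \right)} - 110\right)^{2} = \left(- \frac{1}{9} - 110\right)^{2} = \left(- \frac{991}{9}\right)^{2} = \frac{982081}{81}$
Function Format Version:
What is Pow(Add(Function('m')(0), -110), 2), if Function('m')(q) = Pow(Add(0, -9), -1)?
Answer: Rational(982081, 81) ≈ 12124.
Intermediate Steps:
Function('m')(q) = Rational(-1, 9) (Function('m')(q) = Pow(-9, -1) = Rational(-1, 9))
Pow(Add(Function('m')(0), -110), 2) = Pow(Add(Rational(-1, 9), -110), 2) = Pow(Rational(-991, 9), 2) = Rational(982081, 81)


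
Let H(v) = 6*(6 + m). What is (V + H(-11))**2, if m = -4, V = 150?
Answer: 26244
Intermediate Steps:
H(v) = 12 (H(v) = 6*(6 - 4) = 6*2 = 12)
(V + H(-11))**2 = (150 + 12)**2 = 162**2 = 26244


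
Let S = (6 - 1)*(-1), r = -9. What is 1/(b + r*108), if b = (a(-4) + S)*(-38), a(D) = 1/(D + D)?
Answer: -4/3109 ≈ -0.0012866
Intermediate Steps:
a(D) = 1/(2*D)
S = -5 (S = 5*(-1) = -5)
b = 779/4 (b = ((½)/(-4) - 5)*(-38) = ((½)*(-¼) - 5)*(-38) = (-⅛ - 5)*(-38) = -41/8*(-38) = 779/4 ≈ 194.75)
1/(b + r*108) = 1/(779/4 - 9*108) = 1/(779/4 - 972) = 1/(-3109/4) = -4/3109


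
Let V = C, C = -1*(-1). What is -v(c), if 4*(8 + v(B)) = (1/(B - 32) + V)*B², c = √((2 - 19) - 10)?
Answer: 61145/4204 - 81*I*√3/4204 ≈ 14.544 - 0.033372*I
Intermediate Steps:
C = 1
V = 1
c = 3*I*√3 (c = √(-17 - 10) = √(-27) = 3*I*√3 ≈ 5.1962*I)
v(B) = -8 + B²*(1 + 1/(-32 + B))/4 (v(B) = -8 + ((1/(B - 32) + 1)*B²)/4 = -8 + ((1/(-32 + B) + 1)*B²)/4 = -8 + ((1 + 1/(-32 + B))*B²)/4 = -8 + (B²*(1 + 1/(-32 + B)))/4 = -8 + B²*(1 + 1/(-32 + B))/4)
-v(c) = -(1024 + (3*I*√3)³ - 96*I*√3 - 31*(3*I*√3)²)/(4*(-32 + 3*I*√3)) = -(1024 - 81*I*√3 - 96*I*√3 - 31*(-27))/(4*(-32 + 3*I*√3)) = -(1024 - 81*I*√3 - 96*I*√3 + 837)/(4*(-32 + 3*I*√3)) = -(1861 - 177*I*√3)/(4*(-32 + 3*I*√3))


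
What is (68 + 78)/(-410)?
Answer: -73/205 ≈ -0.35610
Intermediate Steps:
(68 + 78)/(-410) = -1/410*146 = -73/205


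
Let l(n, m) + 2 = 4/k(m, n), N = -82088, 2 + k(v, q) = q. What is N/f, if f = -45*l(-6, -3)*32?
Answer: -10261/450 ≈ -22.802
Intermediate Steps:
k(v, q) = -2 + q
l(n, m) = -2 + 4/(-2 + n)
f = 3600 (f = -90*(4 - 1*(-6))/(-2 - 6)*32 = -90*(4 + 6)/(-8)*32 = -90*(-1)*10/8*32 = -45*(-5/2)*32 = (225/2)*32 = 3600)
N/f = -82088/3600 = -82088*1/3600 = -10261/450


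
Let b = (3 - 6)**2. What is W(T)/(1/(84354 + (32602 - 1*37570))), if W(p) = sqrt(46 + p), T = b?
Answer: 79386*sqrt(55) ≈ 5.8874e+5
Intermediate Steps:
b = 9 (b = (-3)**2 = 9)
T = 9
W(T)/(1/(84354 + (32602 - 1*37570))) = sqrt(46 + 9)/(1/(84354 + (32602 - 1*37570))) = sqrt(55)/(1/(84354 + (32602 - 37570))) = sqrt(55)/(1/(84354 - 4968)) = sqrt(55)/(1/79386) = sqrt(55)*79386 = 79386*sqrt(55)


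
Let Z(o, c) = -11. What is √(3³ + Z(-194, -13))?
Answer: 4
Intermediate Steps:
√(3³ + Z(-194, -13)) = √(3³ - 11) = √(27 - 11) = √16 = 4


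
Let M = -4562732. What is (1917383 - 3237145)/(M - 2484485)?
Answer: 1319762/7047217 ≈ 0.18727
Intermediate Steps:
(1917383 - 3237145)/(M - 2484485) = (1917383 - 3237145)/(-4562732 - 2484485) = -1319762/(-7047217) = -1319762*(-1/7047217) = 1319762/7047217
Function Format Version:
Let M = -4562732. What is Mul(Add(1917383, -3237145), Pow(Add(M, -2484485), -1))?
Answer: Rational(1319762, 7047217) ≈ 0.18727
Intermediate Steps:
Mul(Add(1917383, -3237145), Pow(Add(M, -2484485), -1)) = Mul(Add(1917383, -3237145), Pow(Add(-4562732, -2484485), -1)) = Mul(-1319762, Pow(-7047217, -1)) = Mul(-1319762, Rational(-1, 7047217)) = Rational(1319762, 7047217)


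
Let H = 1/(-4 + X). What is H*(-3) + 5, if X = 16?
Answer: 19/4 ≈ 4.7500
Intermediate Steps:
H = 1/12 (H = 1/(-4 + 16) = 1/12 ≈ 0.083333)
H*(-3) + 5 = (1/12)*(-3) + 5 = -¼ + 5 = 19/4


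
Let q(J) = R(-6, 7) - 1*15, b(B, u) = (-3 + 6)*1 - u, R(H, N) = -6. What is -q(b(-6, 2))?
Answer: 21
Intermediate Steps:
b(B, u) = 3 - u (b(B, u) = 3*1 - u = 3 - u)
q(J) = -21 (q(J) = -6 - 1*15 = -6 - 15 = -21)
-q(b(-6, 2)) = -1*(-21) = 21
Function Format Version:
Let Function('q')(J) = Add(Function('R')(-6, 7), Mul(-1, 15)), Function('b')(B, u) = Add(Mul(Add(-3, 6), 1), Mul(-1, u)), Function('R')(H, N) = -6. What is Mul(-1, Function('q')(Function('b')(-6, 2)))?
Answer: 21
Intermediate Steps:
Function('b')(B, u) = Add(3, Mul(-1, u)) (Function('b')(B, u) = Add(Mul(3, 1), Mul(-1, u)) = Add(3, Mul(-1, u)))
Function('q')(J) = -21 (Function('q')(J) = Add(-6, Mul(-1, 15)) = Add(-6, -15) = -21)
Mul(-1, Function('q')(Function('b')(-6, 2))) = Mul(-1, -21) = 21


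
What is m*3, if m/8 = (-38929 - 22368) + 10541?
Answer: -1218144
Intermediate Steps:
m = -406048 (m = 8*((-38929 - 22368) + 10541) = 8*(-61297 + 10541) = 8*(-50756) = -406048)
m*3 = -406048*3 = -1218144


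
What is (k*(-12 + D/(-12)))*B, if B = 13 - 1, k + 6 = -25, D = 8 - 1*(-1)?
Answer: 4743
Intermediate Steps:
D = 9 (D = 8 + 1 = 9)
k = -31 (k = -6 - 25 = -31)
B = 12
(k*(-12 + D/(-12)))*B = -31*(-12 + 9/(-12))*12 = -31*(-12 + 9*(-1/12))*12 = -31*(-12 - ¾)*12 = -31*(-51/4)*12 = (1581/4)*12 = 4743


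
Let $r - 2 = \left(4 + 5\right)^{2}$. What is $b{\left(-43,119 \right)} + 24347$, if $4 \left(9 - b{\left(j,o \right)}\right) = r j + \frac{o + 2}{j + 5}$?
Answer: $\frac{3837855}{152} \approx 25249.0$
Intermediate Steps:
$r = 83$ ($r = 2 + \left(4 + 5\right)^{2} = 2 + 9^{2} = 2 + 81 = 83$)
$b{\left(j,o \right)} = 9 - \frac{83 j}{4} - \frac{2 + o}{4 \left(5 + j\right)}$ ($b{\left(j,o \right)} = 9 - \frac{83 j + \frac{o + 2}{j + 5}}{4} = 9 - \frac{83 j + \frac{2 + o}{5 + j}}{4} = 9 - \left(\frac{83 j}{4} + \frac{2 + o}{4 \left(5 + j\right)}\right) = 9 - \frac{83 j}{4} - \frac{2 + o}{4 \left(5 + j\right)}$)
$b{\left(-43,119 \right)} + 24347 = \frac{178 - 119 - -16297 - 83 \left(-43\right)^{2}}{4 \left(5 - 43\right)} + 24347 = \frac{178 - 119 + 16297 - 153467}{4 \left(-38\right)} + 24347 = \frac{1}{4} \left(- \frac{1}{38}\right) \left(178 - 119 + 16297 - 153467\right) + 24347 = \frac{1}{4} \left(- \frac{1}{38}\right) \left(-137111\right) + 24347 = \frac{137111}{152} + 24347 = \frac{3837855}{152}$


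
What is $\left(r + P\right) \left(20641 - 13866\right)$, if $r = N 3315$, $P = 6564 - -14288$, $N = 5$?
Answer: $253567925$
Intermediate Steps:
$P = 20852$ ($P = 6564 + 14288 = 20852$)
$r = 16575$ ($r = 5 \cdot 3315 = 16575$)
$\left(r + P\right) \left(20641 - 13866\right) = \left(16575 + 20852\right) \left(20641 - 13866\right) = 37427 \cdot 6775 = 253567925$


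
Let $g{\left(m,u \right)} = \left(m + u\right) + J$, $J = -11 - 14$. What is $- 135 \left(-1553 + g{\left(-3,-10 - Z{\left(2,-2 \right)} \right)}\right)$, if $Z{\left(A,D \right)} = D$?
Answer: $214515$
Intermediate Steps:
$J = -25$ ($J = -11 - 14 = -25$)
$g{\left(m,u \right)} = -25 + m + u$ ($g{\left(m,u \right)} = \left(m + u\right) - 25 = -25 + m + u$)
$- 135 \left(-1553 + g{\left(-3,-10 - Z{\left(2,-2 \right)} \right)}\right) = - 135 \left(-1553 - 36\right) = \left(-135\right) \left(-1589\right) = 214515$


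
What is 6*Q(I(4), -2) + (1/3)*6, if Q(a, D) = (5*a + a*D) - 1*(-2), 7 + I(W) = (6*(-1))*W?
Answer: -544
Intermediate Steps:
I(W) = -7 - 6*W (I(W) = -7 + (6*(-1))*W = -7 - 6*W)
Q(a, D) = 2 + 5*a + D*a (Q(a, D) = (5*a + D*a) + 2 = 2 + 5*a + D*a)
6*Q(I(4), -2) + (1/3)*6 = 6*(2 + 5*(-7 - 6*4) - 2*(-7 - 6*4)) + (1/3)*6 = 6*(2 + 5*(-7 - 24) - 2*(-7 - 24)) + (1*(⅓))*6 = 6*(2 + 5*(-31) - 2*(-31)) + (⅓)*6 = 6*(2 - 155 + 62) + 2 = 6*(-91) + 2 = -546 + 2 = -544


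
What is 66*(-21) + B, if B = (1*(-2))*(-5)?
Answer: -1376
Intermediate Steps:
B = 10 (B = -2*(-5) = 10)
66*(-21) + B = 66*(-21) + 10 = -1386 + 10 = -1376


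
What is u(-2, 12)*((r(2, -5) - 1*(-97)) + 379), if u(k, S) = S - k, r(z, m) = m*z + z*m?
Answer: 6384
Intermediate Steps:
r(z, m) = 2*m*z (r(z, m) = m*z + m*z = 2*m*z)
u(-2, 12)*((r(2, -5) - 1*(-97)) + 379) = (12 - 1*(-2))*((2*(-5)*2 - 1*(-97)) + 379) = (12 + 2)*((-20 + 97) + 379) = 14*(77 + 379) = 14*456 = 6384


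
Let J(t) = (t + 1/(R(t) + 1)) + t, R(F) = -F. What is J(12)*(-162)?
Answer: -42606/11 ≈ -3873.3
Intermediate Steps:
J(t) = 1/(1 - t) + 2*t (J(t) = (t + 1/(-t + 1)) + t = (t + 1/(1 - t)) + t = 1/(1 - t) + 2*t)
J(12)*(-162) = ((-1 - 2*12 + 2*12²)/(-1 + 12))*(-162) = ((-1 - 24 + 2*144)/11)*(-162) = ((-1 - 24 + 288)/11)*(-162) = ((1/11)*263)*(-162) = (263/11)*(-162) = -42606/11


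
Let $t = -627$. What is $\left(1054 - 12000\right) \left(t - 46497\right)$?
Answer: $515819304$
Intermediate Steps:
$\left(1054 - 12000\right) \left(t - 46497\right) = \left(1054 - 12000\right) \left(-627 - 46497\right) = \left(-10946\right) \left(-47124\right) = 515819304$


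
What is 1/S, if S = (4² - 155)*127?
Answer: -1/17653 ≈ -5.6648e-5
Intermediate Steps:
S = -17653 (S = (16 - 155)*127 = -139*127 = -17653)
1/S = 1/(-17653) = -1/17653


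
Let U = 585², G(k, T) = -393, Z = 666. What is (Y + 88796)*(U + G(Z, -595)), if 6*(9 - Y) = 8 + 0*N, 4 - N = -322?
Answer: 30355934984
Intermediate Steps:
N = 326 (N = 4 - 1*(-322) = 4 + 322 = 326)
U = 342225
Y = 23/3 (Y = 9 - (8 + 0*326)/6 = 9 - (8 + 0)/6 = 9 - ⅙*8 = 9 - 4/3 = 23/3 ≈ 7.6667)
(Y + 88796)*(U + G(Z, -595)) = (23/3 + 88796)*(342225 - 393) = (266411/3)*341832 = 30355934984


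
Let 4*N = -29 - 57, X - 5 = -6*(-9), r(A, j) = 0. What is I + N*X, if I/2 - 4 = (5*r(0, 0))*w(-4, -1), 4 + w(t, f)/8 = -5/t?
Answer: -2521/2 ≈ -1260.5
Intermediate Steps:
w(t, f) = -32 - 40/t (w(t, f) = -32 + 8*(-5/t) = -32 - 40/t)
I = 8 (I = 8 + 2*((5*0)*(-32 - 40/(-4))) = 8 + 2*(0*(-32 - 40*(-¼))) = 8 + 2*(0*(-32 + 10)) = 8 + 2*(0*(-22)) = 8 + 2*0 = 8 + 0 = 8)
X = 59 (X = 5 - 6*(-9) = 5 + 54 = 59)
N = -43/2 (N = (-29 - 57)/4 = (¼)*(-86) = -43/2 ≈ -21.500)
I + N*X = 8 - 43/2*59 = 8 - 2537/2 = -2521/2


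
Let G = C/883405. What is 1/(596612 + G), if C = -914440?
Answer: 176681/105409821884 ≈ 1.6761e-6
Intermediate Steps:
G = -182888/176681 (G = -914440/883405 = -914440*1/883405 = -182888/176681 ≈ -1.0351)
1/(596612 + G) = 1/(596612 - 182888/176681) = 1/(105409821884/176681) = 176681/105409821884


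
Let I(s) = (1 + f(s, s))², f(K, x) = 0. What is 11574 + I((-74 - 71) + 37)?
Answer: 11575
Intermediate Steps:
I(s) = 1 (I(s) = (1 + 0)² = 1² = 1)
11574 + I((-74 - 71) + 37) = 11574 + 1 = 11575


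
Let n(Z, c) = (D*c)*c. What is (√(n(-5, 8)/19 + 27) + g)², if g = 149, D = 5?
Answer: 422652/19 + 2086*√323/19 ≈ 24218.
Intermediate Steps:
n(Z, c) = 5*c² (n(Z, c) = (5*c)*c = 5*c²)
(√(n(-5, 8)/19 + 27) + g)² = (√((5*8²)/19 + 27) + 149)² = (√((5*64)*(1/19) + 27) + 149)² = (√(320*(1/19) + 27) + 149)² = (√(320/19 + 27) + 149)² = (√(833/19) + 149)² = (7*√323/19 + 149)² = (149 + 7*√323/19)²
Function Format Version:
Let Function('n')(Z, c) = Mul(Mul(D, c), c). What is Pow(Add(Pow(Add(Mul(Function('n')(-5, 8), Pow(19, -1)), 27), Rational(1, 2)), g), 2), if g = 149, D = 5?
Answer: Add(Rational(422652, 19), Mul(Rational(2086, 19), Pow(323, Rational(1, 2)))) ≈ 24218.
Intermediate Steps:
Function('n')(Z, c) = Mul(5, Pow(c, 2)) (Function('n')(Z, c) = Mul(Mul(5, c), c) = Mul(5, Pow(c, 2)))
Pow(Add(Pow(Add(Mul(Function('n')(-5, 8), Pow(19, -1)), 27), Rational(1, 2)), g), 2) = Pow(Add(Pow(Add(Mul(Mul(5, Pow(8, 2)), Pow(19, -1)), 27), Rational(1, 2)), 149), 2) = Pow(Add(Pow(Add(Mul(Mul(5, 64), Rational(1, 19)), 27), Rational(1, 2)), 149), 2) = Pow(Add(Pow(Add(Mul(320, Rational(1, 19)), 27), Rational(1, 2)), 149), 2) = Pow(Add(Pow(Add(Rational(320, 19), 27), Rational(1, 2)), 149), 2) = Pow(Add(Pow(Rational(833, 19), Rational(1, 2)), 149), 2) = Pow(Add(Mul(Rational(7, 19), Pow(323, Rational(1, 2))), 149), 2) = Pow(Add(149, Mul(Rational(7, 19), Pow(323, Rational(1, 2)))), 2)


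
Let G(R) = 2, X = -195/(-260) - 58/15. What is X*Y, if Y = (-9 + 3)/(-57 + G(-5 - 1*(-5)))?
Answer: -17/50 ≈ -0.34000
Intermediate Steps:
X = -187/60 (X = -195*(-1/260) - 58*1/15 = ¾ - 58/15 = -187/60 ≈ -3.1167)
Y = 6/55 (Y = (-9 + 3)/(-57 + 2) = -6/(-55) = -6*(-1/55) = 6/55 ≈ 0.10909)
X*Y = -187/60*6/55 = -17/50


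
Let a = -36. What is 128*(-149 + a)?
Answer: -23680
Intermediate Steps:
128*(-149 + a) = 128*(-149 - 36) = 128*(-185) = -23680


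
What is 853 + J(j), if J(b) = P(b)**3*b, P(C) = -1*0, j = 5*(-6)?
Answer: 853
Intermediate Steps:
j = -30
P(C) = 0
J(b) = 0 (J(b) = 0**3*b = 0*b = 0)
853 + J(j) = 853 + 0 = 853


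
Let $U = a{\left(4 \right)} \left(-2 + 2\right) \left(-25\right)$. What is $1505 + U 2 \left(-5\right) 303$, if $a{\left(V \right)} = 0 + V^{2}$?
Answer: $1505$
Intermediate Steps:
$a{\left(V \right)} = V^{2}$
$U = 0$ ($U = 4^{2} \left(-2 + 2\right) \left(-25\right) = 16 \cdot 0 \left(-25\right) = 0 \left(-25\right) = 0$)
$1505 + U 2 \left(-5\right) 303 = 1505 + 0 \cdot 2 \left(-5\right) 303 = 1505 + 0 \left(\left(-10\right) 303\right) = 1505 + 0 \left(-3030\right) = 1505 + 0 = 1505$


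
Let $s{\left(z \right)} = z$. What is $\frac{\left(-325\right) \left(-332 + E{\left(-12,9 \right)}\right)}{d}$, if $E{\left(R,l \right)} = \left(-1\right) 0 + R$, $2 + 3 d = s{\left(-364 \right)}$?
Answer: $- \frac{55900}{61} \approx -916.39$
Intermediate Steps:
$d = -122$ ($d = - \frac{2}{3} + \frac{1}{3} \left(-364\right) = - \frac{2}{3} - \frac{364}{3} = -122$)
$E{\left(R,l \right)} = R$ ($E{\left(R,l \right)} = 0 + R = R$)
$\frac{\left(-325\right) \left(-332 + E{\left(-12,9 \right)}\right)}{d} = \frac{\left(-325\right) \left(-332 - 12\right)}{-122} = \left(-325\right) \left(-344\right) \left(- \frac{1}{122}\right) = 111800 \left(- \frac{1}{122}\right) = - \frac{55900}{61}$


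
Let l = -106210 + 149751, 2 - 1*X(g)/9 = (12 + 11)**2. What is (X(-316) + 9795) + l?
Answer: 48593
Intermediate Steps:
X(g) = -4743 (X(g) = 18 - 9*(12 + 11)**2 = 18 - 9*23**2 = 18 - 9*529 = 18 - 4761 = -4743)
l = 43541
(X(-316) + 9795) + l = (-4743 + 9795) + 43541 = 5052 + 43541 = 48593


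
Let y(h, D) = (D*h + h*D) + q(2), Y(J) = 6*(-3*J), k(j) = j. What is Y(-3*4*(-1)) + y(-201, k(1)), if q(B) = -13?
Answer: -631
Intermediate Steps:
Y(J) = -18*J
y(h, D) = -13 + 2*D*h (y(h, D) = (D*h + h*D) - 13 = (D*h + D*h) - 13 = 2*D*h - 13 = -13 + 2*D*h)
Y(-3*4*(-1)) + y(-201, k(1)) = -18*(-3*4)*(-1) + (-13 + 2*1*(-201)) = -(-216)*(-1) + (-13 - 402) = -18*12 - 415 = -216 - 415 = -631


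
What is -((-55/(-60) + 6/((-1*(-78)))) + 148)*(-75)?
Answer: 581075/52 ≈ 11175.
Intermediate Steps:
-((-55/(-60) + 6/((-1*(-78)))) + 148)*(-75) = -((-55*(-1/60) + 6/78) + 148)*(-75) = -((11/12 + 6*(1/78)) + 148)*(-75) = -((11/12 + 1/13) + 148)*(-75) = -(155/156 + 148)*(-75) = -23243*(-75)/156 = -1*(-581075/52) = 581075/52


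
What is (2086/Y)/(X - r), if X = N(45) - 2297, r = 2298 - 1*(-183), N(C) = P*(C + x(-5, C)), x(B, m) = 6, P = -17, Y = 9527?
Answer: -298/7682845 ≈ -3.8788e-5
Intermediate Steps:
N(C) = -102 - 17*C (N(C) = -17*(C + 6) = -17*(6 + C) = -102 - 17*C)
r = 2481 (r = 2298 + 183 = 2481)
X = -3164 (X = (-102 - 17*45) - 2297 = (-102 - 765) - 2297 = -867 - 2297 = -3164)
(2086/Y)/(X - r) = (2086/9527)/(-3164 - 1*2481) = (2086*(1/9527))/(-3164 - 2481) = (298/1361)/(-5645) = (298/1361)*(-1/5645) = -298/7682845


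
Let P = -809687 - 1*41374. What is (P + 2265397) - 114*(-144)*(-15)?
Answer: 1168096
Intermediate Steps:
P = -851061 (P = -809687 - 41374 = -851061)
(P + 2265397) - 114*(-144)*(-15) = (-851061 + 2265397) - 114*(-144)*(-15) = 1414336 + 16416*(-15) = 1414336 - 246240 = 1168096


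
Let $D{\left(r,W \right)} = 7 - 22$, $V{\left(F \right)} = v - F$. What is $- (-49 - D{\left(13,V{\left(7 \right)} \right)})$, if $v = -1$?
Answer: $34$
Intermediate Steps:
$V{\left(F \right)} = -1 - F$
$D{\left(r,W \right)} = -15$ ($D{\left(r,W \right)} = 7 - 22 = -15$)
$- (-49 - D{\left(13,V{\left(7 \right)} \right)}) = - (-49 - -15) = - (-49 + 15) = \left(-1\right) \left(-34\right) = 34$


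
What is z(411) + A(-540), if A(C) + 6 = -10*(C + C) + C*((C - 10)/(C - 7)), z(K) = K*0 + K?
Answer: 5832135/547 ≈ 10662.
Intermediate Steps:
z(K) = K (z(K) = 0 + K = K)
A(C) = -6 - 20*C + C*(-10 + C)/(-7 + C) (A(C) = -6 + (-10*(C + C) + C*((C - 10)/(C - 7))) = -6 + (-20*C + C*((-10 + C)/(-7 + C))) = -6 + (-20*C + C*(-10 + C)/(-7 + C)) = -6 - 20*C + C*(-10 + C)/(-7 + C))
z(411) + A(-540) = 411 + (42 - 19*(-540)² + 124*(-540))/(-7 - 540) = 411 + (42 - 19*291600 - 66960)/(-547) = 411 - (42 - 5540400 - 66960)/547 = 411 - 1/547*(-5607318) = 411 + 5607318/547 = 5832135/547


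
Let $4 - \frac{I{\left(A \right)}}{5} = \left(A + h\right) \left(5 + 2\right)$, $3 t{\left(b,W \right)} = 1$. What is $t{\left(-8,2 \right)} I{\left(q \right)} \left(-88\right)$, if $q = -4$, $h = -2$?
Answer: $- \frac{20240}{3} \approx -6746.7$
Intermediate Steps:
$t{\left(b,W \right)} = \frac{1}{3}$ ($t{\left(b,W \right)} = \frac{1}{3} \cdot 1 = \frac{1}{3}$)
$I{\left(A \right)} = 90 - 35 A$ ($I{\left(A \right)} = 20 - 5 \left(A - 2\right) \left(5 + 2\right) = 20 - 5 \left(-2 + A\right) 7 = 20 - 5 \left(-14 + 7 A\right) = 20 - \left(-70 + 35 A\right) = 90 - 35 A$)
$t{\left(-8,2 \right)} I{\left(q \right)} \left(-88\right) = \frac{90 - -140}{3} \left(-88\right) = \frac{90 + 140}{3} \left(-88\right) = \frac{1}{3} \cdot 230 \left(-88\right) = \frac{230}{3} \left(-88\right) = - \frac{20240}{3}$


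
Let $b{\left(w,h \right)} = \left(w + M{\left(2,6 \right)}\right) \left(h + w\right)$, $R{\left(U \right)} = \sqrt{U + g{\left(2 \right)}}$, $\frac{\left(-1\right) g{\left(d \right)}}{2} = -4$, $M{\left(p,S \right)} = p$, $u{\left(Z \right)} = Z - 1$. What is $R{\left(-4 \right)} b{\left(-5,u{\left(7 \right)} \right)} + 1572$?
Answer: $1566$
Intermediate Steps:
$u{\left(Z \right)} = -1 + Z$
$g{\left(d \right)} = 8$ ($g{\left(d \right)} = \left(-2\right) \left(-4\right) = 8$)
$R{\left(U \right)} = \sqrt{8 + U}$ ($R{\left(U \right)} = \sqrt{U + 8} = \sqrt{8 + U}$)
$b{\left(w,h \right)} = \left(2 + w\right) \left(h + w\right)$ ($b{\left(w,h \right)} = \left(w + 2\right) \left(h + w\right) = \left(2 + w\right) \left(h + w\right)$)
$R{\left(-4 \right)} b{\left(-5,u{\left(7 \right)} \right)} + 1572 = \sqrt{8 - 4} \left(\left(-5\right)^{2} + 2 \left(-1 + 7\right) + 2 \left(-5\right) + \left(-1 + 7\right) \left(-5\right)\right) + 1572 = \sqrt{4} \left(25 + 2 \cdot 6 - 10 + 6 \left(-5\right)\right) + 1572 = 2 \left(25 + 12 - 10 - 30\right) + 1572 = 2 \left(-3\right) + 1572 = -6 + 1572 = 1566$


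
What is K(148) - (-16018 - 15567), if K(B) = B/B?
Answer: 31586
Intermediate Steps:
K(B) = 1
K(148) - (-16018 - 15567) = 1 - (-16018 - 15567) = 1 - 1*(-31585) = 1 + 31585 = 31586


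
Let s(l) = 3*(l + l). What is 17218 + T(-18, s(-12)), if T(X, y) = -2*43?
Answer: 17132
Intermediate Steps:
s(l) = 6*l (s(l) = 3*(2*l) = 6*l)
T(X, y) = -86
17218 + T(-18, s(-12)) = 17218 - 86 = 17132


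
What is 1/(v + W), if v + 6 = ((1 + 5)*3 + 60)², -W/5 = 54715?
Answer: -1/267497 ≈ -3.7384e-6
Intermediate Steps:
W = -273575 (W = -5*54715 = -273575)
v = 6078 (v = -6 + ((1 + 5)*3 + 60)² = -6 + (6*3 + 60)² = -6 + (18 + 60)² = -6 + 78² = -6 + 6084 = 6078)
1/(v + W) = 1/(6078 - 273575) = 1/(-267497) = -1/267497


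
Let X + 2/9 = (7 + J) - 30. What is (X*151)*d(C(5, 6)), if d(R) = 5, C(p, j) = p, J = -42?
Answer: -443185/9 ≈ -49243.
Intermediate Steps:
X = -587/9 (X = -2/9 + ((7 - 42) - 30) = -2/9 + (-35 - 30) = -2/9 - 65 = -587/9 ≈ -65.222)
(X*151)*d(C(5, 6)) = -587/9*151*5 = -88637/9*5 = -443185/9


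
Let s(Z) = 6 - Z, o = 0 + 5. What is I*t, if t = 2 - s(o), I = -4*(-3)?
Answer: 12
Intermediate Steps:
o = 5
I = 12
t = 1 (t = 2 - (6 - 1*5) = 2 - (6 - 5) = 2 - 1*1 = 2 - 1 = 1)
I*t = 12*1 = 12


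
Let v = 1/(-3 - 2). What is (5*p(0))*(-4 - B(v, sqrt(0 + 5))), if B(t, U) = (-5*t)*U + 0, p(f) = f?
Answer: 0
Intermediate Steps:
v = -1/5 (v = 1/(-5) = -1/5 ≈ -0.20000)
B(t, U) = -5*U*t (B(t, U) = -5*U*t + 0 = -5*U*t)
(5*p(0))*(-4 - B(v, sqrt(0 + 5))) = (5*0)*(-4 - (-5)*sqrt(0 + 5)*(-1)/5) = 0*(-4 - (-5)*sqrt(5)*(-1)/5) = 0*(-4 - sqrt(5)) = 0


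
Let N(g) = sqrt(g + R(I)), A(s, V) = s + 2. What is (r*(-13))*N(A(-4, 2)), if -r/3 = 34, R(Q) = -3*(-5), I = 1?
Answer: 1326*sqrt(13) ≈ 4781.0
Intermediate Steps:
R(Q) = 15
A(s, V) = 2 + s
N(g) = sqrt(15 + g) (N(g) = sqrt(g + 15) = sqrt(15 + g))
r = -102 (r = -3*34 = -102)
(r*(-13))*N(A(-4, 2)) = (-102*(-13))*sqrt(15 + (2 - 4)) = 1326*sqrt(15 - 2) = 1326*sqrt(13)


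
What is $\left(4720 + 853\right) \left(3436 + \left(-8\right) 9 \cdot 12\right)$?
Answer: $14333756$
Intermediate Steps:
$\left(4720 + 853\right) \left(3436 + \left(-8\right) 9 \cdot 12\right) = 5573 \left(3436 - 864\right) = 5573 \cdot 2572 = 14333756$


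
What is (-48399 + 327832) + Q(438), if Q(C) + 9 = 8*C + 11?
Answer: 282939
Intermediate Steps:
Q(C) = 2 + 8*C (Q(C) = -9 + (8*C + 11) = -9 + (11 + 8*C) = 2 + 8*C)
(-48399 + 327832) + Q(438) = (-48399 + 327832) + (2 + 8*438) = 279433 + (2 + 3504) = 279433 + 3506 = 282939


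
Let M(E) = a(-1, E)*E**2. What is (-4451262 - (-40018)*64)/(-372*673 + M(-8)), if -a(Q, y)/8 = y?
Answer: 189011/24626 ≈ 7.6753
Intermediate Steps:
a(Q, y) = -8*y
M(E) = -8*E**3 (M(E) = (-8*E)*E**2 = -8*E**3)
(-4451262 - (-40018)*64)/(-372*673 + M(-8)) = (-4451262 - (-40018)*64)/(-372*673 - 8*(-8)**3) = (-4451262 - 1*(-2561152))/(-250356 - 8*(-512)) = (-4451262 + 2561152)/(-250356 + 4096) = -1890110/(-246260) = -1890110*(-1/246260) = 189011/24626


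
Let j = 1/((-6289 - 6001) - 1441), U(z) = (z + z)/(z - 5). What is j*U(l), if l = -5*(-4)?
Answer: -8/41193 ≈ -0.00019421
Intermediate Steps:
l = 20
U(z) = 2*z/(-5 + z) (U(z) = (2*z)/(-5 + z) = 2*z/(-5 + z))
j = -1/13731 (j = 1/(-12290 - 1441) = 1/(-13731) = -1/13731 ≈ -7.2828e-5)
j*U(l) = -2*20/(13731*(-5 + 20)) = -2*20/(13731*15) = -1/13731*8/3 = -8/41193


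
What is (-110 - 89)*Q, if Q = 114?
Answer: -22686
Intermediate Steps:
(-110 - 89)*Q = (-110 - 89)*114 = -199*114 = -22686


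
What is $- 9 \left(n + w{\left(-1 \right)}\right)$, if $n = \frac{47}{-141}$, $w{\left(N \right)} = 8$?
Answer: $-69$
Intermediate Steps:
$n = - \frac{1}{3}$ ($n = 47 \left(- \frac{1}{141}\right) = - \frac{1}{3} \approx -0.33333$)
$- 9 \left(n + w{\left(-1 \right)}\right) = - 9 \left(- \frac{1}{3} + 8\right) = \left(-9\right) \frac{23}{3} = -69$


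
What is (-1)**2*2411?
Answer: 2411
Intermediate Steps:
(-1)**2*2411 = 1*2411 = 2411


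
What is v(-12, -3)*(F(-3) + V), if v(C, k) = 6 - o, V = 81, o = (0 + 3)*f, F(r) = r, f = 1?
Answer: 234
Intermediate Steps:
o = 3 (o = (0 + 3)*1 = 3*1 = 3)
v(C, k) = 3 (v(C, k) = 6 - 1*3 = 6 - 3 = 3)
v(-12, -3)*(F(-3) + V) = 3*(-3 + 81) = 3*78 = 234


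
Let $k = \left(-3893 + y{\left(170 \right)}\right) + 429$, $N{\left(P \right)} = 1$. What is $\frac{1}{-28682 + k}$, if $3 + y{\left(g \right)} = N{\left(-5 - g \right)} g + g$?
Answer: $- \frac{1}{31809} \approx -3.1438 \cdot 10^{-5}$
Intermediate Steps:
$y{\left(g \right)} = -3 + 2 g$ ($y{\left(g \right)} = -3 + \left(1 g + g\right) = -3 + \left(g + g\right) = -3 + 2 g$)
$k = -3127$ ($k = \left(-3893 + \left(-3 + 2 \cdot 170\right)\right) + 429 = \left(-3893 + \left(-3 + 340\right)\right) + 429 = \left(-3893 + 337\right) + 429 = -3556 + 429 = -3127$)
$\frac{1}{-28682 + k} = \frac{1}{-28682 - 3127} = \frac{1}{-31809} = - \frac{1}{31809}$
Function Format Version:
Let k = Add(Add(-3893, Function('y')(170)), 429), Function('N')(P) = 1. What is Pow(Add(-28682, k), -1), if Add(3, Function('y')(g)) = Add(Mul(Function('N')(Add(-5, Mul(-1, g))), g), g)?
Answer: Rational(-1, 31809) ≈ -3.1438e-5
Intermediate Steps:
Function('y')(g) = Add(-3, Mul(2, g)) (Function('y')(g) = Add(-3, Add(Mul(1, g), g)) = Add(-3, Add(g, g)) = Add(-3, Mul(2, g)))
k = -3127 (k = Add(Add(-3893, Add(-3, Mul(2, 170))), 429) = Add(Add(-3893, Add(-3, 340)), 429) = Add(Add(-3893, 337), 429) = Add(-3556, 429) = -3127)
Pow(Add(-28682, k), -1) = Pow(Add(-28682, -3127), -1) = Pow(-31809, -1) = Rational(-1, 31809)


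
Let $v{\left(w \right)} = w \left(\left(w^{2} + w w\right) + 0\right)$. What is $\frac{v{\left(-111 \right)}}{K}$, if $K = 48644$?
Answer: $- \frac{1367631}{24322} \approx -56.23$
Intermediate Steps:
$v{\left(w \right)} = 2 w^{3}$ ($v{\left(w \right)} = w \left(\left(w^{2} + w^{2}\right) + 0\right) = w \left(2 w^{2} + 0\right) = w 2 w^{2} = 2 w^{3}$)
$\frac{v{\left(-111 \right)}}{K} = \frac{2 \left(-111\right)^{3}}{48644} = 2 \left(-1367631\right) \frac{1}{48644} = \left(-2735262\right) \frac{1}{48644} = - \frac{1367631}{24322}$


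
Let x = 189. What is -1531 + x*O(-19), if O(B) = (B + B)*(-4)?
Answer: 27197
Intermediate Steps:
O(B) = -8*B (O(B) = (2*B)*(-4) = -8*B)
-1531 + x*O(-19) = -1531 + 189*(-8*(-19)) = -1531 + 189*152 = -1531 + 28728 = 27197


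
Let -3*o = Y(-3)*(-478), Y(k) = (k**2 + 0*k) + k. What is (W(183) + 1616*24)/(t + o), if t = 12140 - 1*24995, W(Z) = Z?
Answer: -38967/11899 ≈ -3.2748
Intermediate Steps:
Y(k) = k + k**2 (Y(k) = (k**2 + 0) + k = k**2 + k = k + k**2)
o = 956 (o = -(-3*(1 - 3))*(-478)/3 = -(-3*(-2))*(-478)/3 = -2*(-478) = -1/3*(-2868) = 956)
t = -12855 (t = 12140 - 24995 = -12855)
(W(183) + 1616*24)/(t + o) = (183 + 1616*24)/(-12855 + 956) = (183 + 38784)/(-11899) = 38967*(-1/11899) = -38967/11899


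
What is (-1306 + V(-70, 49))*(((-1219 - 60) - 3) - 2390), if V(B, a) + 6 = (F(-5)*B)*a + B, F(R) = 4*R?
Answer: -246824496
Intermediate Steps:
V(B, a) = -6 + B - 20*B*a (V(B, a) = -6 + (((4*(-5))*B)*a + B) = -6 + ((-20*B)*a + B) = -6 + (-20*B*a + B) = -6 + (B - 20*B*a) = -6 + B - 20*B*a)
(-1306 + V(-70, 49))*(((-1219 - 60) - 3) - 2390) = (-1306 + (-6 - 70 - 20*(-70)*49))*(((-1219 - 60) - 3) - 2390) = (-1306 + (-6 - 70 + 68600))*((-1279 - 3) - 2390) = (-1306 + 68524)*(-1282 - 2390) = 67218*(-3672) = -246824496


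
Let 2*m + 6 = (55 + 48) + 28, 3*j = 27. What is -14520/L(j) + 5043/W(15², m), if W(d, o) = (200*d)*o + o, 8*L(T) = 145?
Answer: -130682611506/163128625 ≈ -801.10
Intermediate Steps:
j = 9 (j = (⅓)*27 = 9)
L(T) = 145/8 (L(T) = (⅛)*145 = 145/8)
m = 125/2 (m = -3 + ((55 + 48) + 28)/2 = -3 + (103 + 28)/2 = -3 + (½)*131 = -3 + 131/2 = 125/2 ≈ 62.500)
W(d, o) = o + 200*d*o (W(d, o) = 200*d*o + o = o + 200*d*o)
-14520/L(j) + 5043/W(15², m) = -14520/145/8 + 5043/((125*(1 + 200*15²)/2)) = -14520*8/145 + 5043/((125*(1 + 200*225)/2)) = -23232/29 + 5043/((125*(1 + 45000)/2)) = -23232/29 + 5043/(((125/2)*45001)) = -23232/29 + 5043/(5625125/2) = -23232/29 + 5043*(2/5625125) = -23232/29 + 10086/5625125 = -130682611506/163128625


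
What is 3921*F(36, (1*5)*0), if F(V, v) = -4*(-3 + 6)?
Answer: -47052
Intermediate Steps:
F(V, v) = -12 (F(V, v) = -4*3 = -12)
3921*F(36, (1*5)*0) = 3921*(-12) = -47052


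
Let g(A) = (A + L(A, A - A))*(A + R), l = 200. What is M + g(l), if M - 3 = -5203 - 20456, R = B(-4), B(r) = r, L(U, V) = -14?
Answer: 10800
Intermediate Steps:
R = -4
M = -25656 (M = 3 + (-5203 - 20456) = 3 - 25659 = -25656)
g(A) = (-14 + A)*(-4 + A) (g(A) = (A - 14)*(A - 4) = (-14 + A)*(-4 + A))
M + g(l) = -25656 + (56 + 200² - 18*200) = -25656 + (56 + 40000 - 3600) = -25656 + 36456 = 10800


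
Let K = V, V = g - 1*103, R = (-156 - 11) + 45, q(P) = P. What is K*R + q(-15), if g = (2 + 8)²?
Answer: 351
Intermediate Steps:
g = 100 (g = 10² = 100)
R = -122 (R = -167 + 45 = -122)
V = -3 (V = 100 - 1*103 = 100 - 103 = -3)
K = -3
K*R + q(-15) = -3*(-122) - 15 = 366 - 15 = 351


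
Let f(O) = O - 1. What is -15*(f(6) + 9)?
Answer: -210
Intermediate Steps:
f(O) = -1 + O
-15*(f(6) + 9) = -15*((-1 + 6) + 9) = -15*(5 + 9) = -15*14 = -210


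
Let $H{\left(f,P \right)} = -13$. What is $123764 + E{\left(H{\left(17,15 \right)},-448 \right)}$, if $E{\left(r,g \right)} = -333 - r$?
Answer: $123444$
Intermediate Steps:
$123764 + E{\left(H{\left(17,15 \right)},-448 \right)} = 123764 - 320 = 123444$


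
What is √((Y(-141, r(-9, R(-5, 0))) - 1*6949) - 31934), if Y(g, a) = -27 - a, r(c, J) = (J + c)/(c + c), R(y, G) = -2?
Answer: I*√1400782/6 ≈ 197.26*I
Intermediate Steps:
r(c, J) = (J + c)/(2*c) (r(c, J) = (J + c)/((2*c)) = (J + c)*(1/(2*c)) = (J + c)/(2*c))
√((Y(-141, r(-9, R(-5, 0))) - 1*6949) - 31934) = √(((-27 - (-2 - 9)/(2*(-9))) - 1*6949) - 31934) = √(((-27 - (-1)*(-11)/(2*9)) - 6949) - 31934) = √(((-27 - 1*11/18) - 6949) - 31934) = √(((-27 - 11/18) - 6949) - 31934) = √((-497/18 - 6949) - 31934) = √(-125579/18 - 31934) = √(-700391/18) = I*√1400782/6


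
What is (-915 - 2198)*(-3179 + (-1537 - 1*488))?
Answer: 16200052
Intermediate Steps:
(-915 - 2198)*(-3179 + (-1537 - 1*488)) = -3113*(-3179 + (-1537 - 488)) = -3113*(-3179 - 2025) = -3113*(-5204) = 16200052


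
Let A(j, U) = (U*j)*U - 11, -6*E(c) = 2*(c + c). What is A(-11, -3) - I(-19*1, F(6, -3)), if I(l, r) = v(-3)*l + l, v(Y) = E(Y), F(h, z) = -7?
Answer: -53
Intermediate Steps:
E(c) = -2*c/3 (E(c) = -(c + c)/3 = -2*c/3)
v(Y) = -2*Y/3
A(j, U) = -11 + j*U² (A(j, U) = j*U² - 11 = -11 + j*U²)
I(l, r) = 3*l (I(l, r) = (-⅔*(-3))*l + l = 2*l + l = 3*l)
A(-11, -3) - I(-19*1, F(6, -3)) = (-11 - 11*(-3)²) - 3*(-19*1) = (-11 - 11*9) - 3*(-19) = (-11 - 99) - 1*(-57) = -110 + 57 = -53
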